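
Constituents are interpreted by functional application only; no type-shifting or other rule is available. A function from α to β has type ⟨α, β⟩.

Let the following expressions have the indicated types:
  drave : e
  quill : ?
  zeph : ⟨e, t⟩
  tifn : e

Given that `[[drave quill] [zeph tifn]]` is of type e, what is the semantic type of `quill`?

For [[drave quill] [zeph tifn]] to have type e with [zeph tifn] of type t, [drave quill] must be the function: [drave quill] : ⟨t, e⟩.
For [drave quill] to have type ⟨t, e⟩ with drave of type e, quill must be the function: quill : ⟨e, ⟨t, e⟩⟩.

⟨e, ⟨t, e⟩⟩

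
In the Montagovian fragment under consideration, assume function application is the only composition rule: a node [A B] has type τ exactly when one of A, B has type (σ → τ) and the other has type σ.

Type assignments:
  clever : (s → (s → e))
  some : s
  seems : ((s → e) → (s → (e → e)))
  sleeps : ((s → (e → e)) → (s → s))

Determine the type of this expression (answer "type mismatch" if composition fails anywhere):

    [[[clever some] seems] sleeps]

(s → s)

At [clever some], clever : (s → (s → e)) takes some : s, giving (s → e).
At [[clever some] seems], seems : ((s → e) → (s → (e → e))) takes [clever some] : (s → e), giving (s → (e → e)).
At [[[clever some] seems] sleeps], sleeps : ((s → (e → e)) → (s → s)) takes [[clever some] seems] : (s → (e → e)), giving (s → s).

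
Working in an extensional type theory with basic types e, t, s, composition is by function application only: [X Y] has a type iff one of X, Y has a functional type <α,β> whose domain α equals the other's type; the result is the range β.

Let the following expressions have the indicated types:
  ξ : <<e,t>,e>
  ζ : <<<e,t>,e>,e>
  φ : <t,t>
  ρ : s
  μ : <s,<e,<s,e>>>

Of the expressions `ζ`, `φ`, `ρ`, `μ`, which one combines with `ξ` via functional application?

ζ

ζ — combines: ζ : <<<e,t>,e>,e> takes ξ : <<e,t>,e> as argument, giving e.
φ : <t,t> — ξ needs <e,t>; φ needs t; neither fits.
ρ : s — ξ needs <e,t>; ρ needs nothing (atomic); neither fits.
μ : <s,<e,<s,e>>> — ξ needs <e,t>; μ needs s; neither fits.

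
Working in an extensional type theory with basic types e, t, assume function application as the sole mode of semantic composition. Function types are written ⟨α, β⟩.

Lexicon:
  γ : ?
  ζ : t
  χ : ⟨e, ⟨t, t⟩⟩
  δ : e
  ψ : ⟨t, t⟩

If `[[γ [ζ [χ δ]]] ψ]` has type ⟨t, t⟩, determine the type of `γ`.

[[γ [ζ [χ δ]]] ψ] is required to be ⟨t, t⟩. ψ : ⟨t, t⟩ cannot yield ⟨t, t⟩ as functor, so [γ [ζ [χ δ]]] : ⟨⟨t, t⟩, ⟨t, t⟩⟩.
[γ [ζ [χ δ]]] is required to be ⟨⟨t, t⟩, ⟨t, t⟩⟩. [ζ [χ δ]] : t cannot yield ⟨⟨t, t⟩, ⟨t, t⟩⟩ as functor, so γ : ⟨t, ⟨⟨t, t⟩, ⟨t, t⟩⟩⟩.

⟨t, ⟨⟨t, t⟩, ⟨t, t⟩⟩⟩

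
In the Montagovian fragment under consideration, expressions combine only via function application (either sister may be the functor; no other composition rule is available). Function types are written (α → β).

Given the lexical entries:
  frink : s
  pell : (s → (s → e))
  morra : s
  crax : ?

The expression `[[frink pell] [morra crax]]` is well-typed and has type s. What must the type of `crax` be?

At [[frink pell] [morra crax]] (required: s): [frink pell] is (s → e), which is not a function with range s; hence [morra crax] is the functor — type ((s → e) → s).
At [morra crax] (required: ((s → e) → s)): morra is s, which is not a function with range ((s → e) → s); hence crax is the functor — type (s → ((s → e) → s)).

(s → ((s → e) → s))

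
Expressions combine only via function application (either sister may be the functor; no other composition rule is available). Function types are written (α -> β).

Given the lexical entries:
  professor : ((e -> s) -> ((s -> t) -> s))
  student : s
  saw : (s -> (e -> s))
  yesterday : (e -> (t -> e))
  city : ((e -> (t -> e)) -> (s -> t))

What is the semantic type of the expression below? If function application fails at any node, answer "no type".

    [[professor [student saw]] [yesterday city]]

[student saw]: saw is (s -> (e -> s)), student is s; result (e -> s).
[professor [student saw]]: professor is ((e -> s) -> ((s -> t) -> s)), [student saw] is (e -> s); result ((s -> t) -> s).
[yesterday city]: city is ((e -> (t -> e)) -> (s -> t)), yesterday is (e -> (t -> e)); result (s -> t).
[[professor [student saw]] [yesterday city]]: [professor [student saw]] is ((s -> t) -> s), [yesterday city] is (s -> t); result s.

s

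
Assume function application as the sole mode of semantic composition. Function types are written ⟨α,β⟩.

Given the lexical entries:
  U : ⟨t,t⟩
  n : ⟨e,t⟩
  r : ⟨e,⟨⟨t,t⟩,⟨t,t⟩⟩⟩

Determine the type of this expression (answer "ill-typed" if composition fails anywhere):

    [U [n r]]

At [n r]: neither ⟨e,t⟩ nor ⟨e,⟨⟨t,t⟩,⟨t,t⟩⟩⟩ can take the other as argument; the node is ill-typed.

ill-typed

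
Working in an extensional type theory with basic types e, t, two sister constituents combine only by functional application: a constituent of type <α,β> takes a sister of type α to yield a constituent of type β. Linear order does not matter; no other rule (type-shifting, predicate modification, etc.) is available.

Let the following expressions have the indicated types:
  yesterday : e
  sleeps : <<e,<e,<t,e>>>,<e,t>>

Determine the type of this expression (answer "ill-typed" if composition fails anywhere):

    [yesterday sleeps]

ill-typed

At [yesterday sleeps]: neither e nor <<e,<e,<t,e>>>,<e,t>> can take the other as argument; the node is ill-typed.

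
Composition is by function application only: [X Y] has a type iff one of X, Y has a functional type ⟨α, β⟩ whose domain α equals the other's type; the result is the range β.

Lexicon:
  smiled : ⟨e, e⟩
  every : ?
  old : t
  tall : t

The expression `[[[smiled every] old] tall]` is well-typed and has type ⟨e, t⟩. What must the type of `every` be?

[[[smiled every] old] tall] must have type ⟨e, t⟩. The sister tall has type t; that is not a function onto ⟨e, t⟩, so [[smiled every] old] must be the functor, of type ⟨t, ⟨e, t⟩⟩.
[[smiled every] old] must have type ⟨t, ⟨e, t⟩⟩. The sister old has type t; that is not a function onto ⟨t, ⟨e, t⟩⟩, so [smiled every] must be the functor, of type ⟨t, ⟨t, ⟨e, t⟩⟩⟩.
[smiled every] must have type ⟨t, ⟨t, ⟨e, t⟩⟩⟩. The sister smiled has type ⟨e, e⟩; that is not a function onto ⟨t, ⟨t, ⟨e, t⟩⟩⟩, so every must be the functor, of type ⟨⟨e, e⟩, ⟨t, ⟨t, ⟨e, t⟩⟩⟩⟩.

⟨⟨e, e⟩, ⟨t, ⟨t, ⟨e, t⟩⟩⟩⟩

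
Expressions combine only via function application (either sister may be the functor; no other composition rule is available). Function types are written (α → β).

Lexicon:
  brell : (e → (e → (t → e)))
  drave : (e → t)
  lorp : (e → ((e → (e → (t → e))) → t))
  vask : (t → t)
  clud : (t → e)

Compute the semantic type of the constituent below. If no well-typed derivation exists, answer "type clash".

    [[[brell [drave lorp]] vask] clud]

type clash

[drave lorp]: (e → t) with (e → ((e → (e → (t → e))) → t)) — neither is a function whose domain matches the other; composition fails here.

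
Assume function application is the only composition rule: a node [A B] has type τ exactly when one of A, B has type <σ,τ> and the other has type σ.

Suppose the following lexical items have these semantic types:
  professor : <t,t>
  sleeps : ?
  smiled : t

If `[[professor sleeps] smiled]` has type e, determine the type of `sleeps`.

For [[professor sleeps] smiled] to have type e with smiled of type t, [professor sleeps] must be the function: [professor sleeps] : <t,e>.
For [professor sleeps] to have type <t,e> with professor of type <t,t>, sleeps must be the function: sleeps : <<t,t>,<t,e>>.

<<t,t>,<t,e>>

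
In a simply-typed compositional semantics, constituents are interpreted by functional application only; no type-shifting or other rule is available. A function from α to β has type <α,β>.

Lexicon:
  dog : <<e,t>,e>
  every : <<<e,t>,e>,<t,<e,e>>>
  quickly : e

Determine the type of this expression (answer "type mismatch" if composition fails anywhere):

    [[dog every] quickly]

type mismatch

[dog every]: <<<e,t>,e>,<t,<e,e>>> applied to <<e,t>,e> yields <t,<e,e>>.
At [[dog every] quickly]: neither <t,<e,e>> nor e can take the other as argument; the node is ill-typed.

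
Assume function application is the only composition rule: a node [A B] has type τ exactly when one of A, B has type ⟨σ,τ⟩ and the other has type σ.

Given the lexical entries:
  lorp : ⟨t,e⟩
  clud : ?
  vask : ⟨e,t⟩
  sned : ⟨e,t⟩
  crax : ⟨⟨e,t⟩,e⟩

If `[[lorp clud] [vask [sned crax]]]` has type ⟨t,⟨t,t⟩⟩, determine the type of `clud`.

[[lorp clud] [vask [sned crax]]] is required to be ⟨t,⟨t,t⟩⟩. [vask [sned crax]] : t cannot yield ⟨t,⟨t,t⟩⟩ as functor, so [lorp clud] : ⟨t,⟨t,⟨t,t⟩⟩⟩.
[lorp clud] is required to be ⟨t,⟨t,⟨t,t⟩⟩⟩. lorp : ⟨t,e⟩ cannot yield ⟨t,⟨t,⟨t,t⟩⟩⟩ as functor, so clud : ⟨⟨t,e⟩,⟨t,⟨t,⟨t,t⟩⟩⟩⟩.

⟨⟨t,e⟩,⟨t,⟨t,⟨t,t⟩⟩⟩⟩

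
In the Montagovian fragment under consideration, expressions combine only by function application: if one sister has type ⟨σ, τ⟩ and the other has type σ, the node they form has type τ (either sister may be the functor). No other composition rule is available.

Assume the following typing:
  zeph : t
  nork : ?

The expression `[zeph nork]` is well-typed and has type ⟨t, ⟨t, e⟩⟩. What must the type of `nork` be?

[zeph nork] is required to be ⟨t, ⟨t, e⟩⟩. zeph : t cannot yield ⟨t, ⟨t, e⟩⟩ as functor, so nork : ⟨t, ⟨t, ⟨t, e⟩⟩⟩.

⟨t, ⟨t, ⟨t, e⟩⟩⟩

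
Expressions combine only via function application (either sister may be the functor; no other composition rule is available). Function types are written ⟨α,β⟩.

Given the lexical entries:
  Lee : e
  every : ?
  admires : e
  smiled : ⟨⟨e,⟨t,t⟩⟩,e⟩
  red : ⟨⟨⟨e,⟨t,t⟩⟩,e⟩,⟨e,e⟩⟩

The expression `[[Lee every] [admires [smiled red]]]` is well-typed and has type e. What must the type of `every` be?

⟨e,⟨e,e⟩⟩

[[Lee every] [admires [smiled red]]] is required to be e. [admires [smiled red]] : e cannot yield e as functor, so [Lee every] : ⟨e,e⟩.
[Lee every] is required to be ⟨e,e⟩. Lee : e cannot yield ⟨e,e⟩ as functor, so every : ⟨e,⟨e,e⟩⟩.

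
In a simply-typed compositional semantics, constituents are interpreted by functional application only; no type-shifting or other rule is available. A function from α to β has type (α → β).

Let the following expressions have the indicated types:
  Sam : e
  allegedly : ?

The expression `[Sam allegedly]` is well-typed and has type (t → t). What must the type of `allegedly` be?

(e → (t → t))

[Sam allegedly] must have type (t → t). The sister Sam has type e; that is not a function onto (t → t), so allegedly must be the functor, of type (e → (t → t)).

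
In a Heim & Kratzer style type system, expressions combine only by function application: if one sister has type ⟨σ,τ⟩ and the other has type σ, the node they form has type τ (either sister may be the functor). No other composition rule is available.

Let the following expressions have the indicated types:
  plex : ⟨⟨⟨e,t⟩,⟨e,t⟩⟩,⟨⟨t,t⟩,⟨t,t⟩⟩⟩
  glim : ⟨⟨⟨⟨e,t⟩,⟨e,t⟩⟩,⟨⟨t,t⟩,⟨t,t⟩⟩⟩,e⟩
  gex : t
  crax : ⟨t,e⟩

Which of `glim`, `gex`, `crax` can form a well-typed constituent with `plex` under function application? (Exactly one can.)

glim

glim — combines: glim : ⟨⟨⟨⟨e,t⟩,⟨e,t⟩⟩,⟨⟨t,t⟩,⟨t,t⟩⟩⟩,e⟩ takes plex : ⟨⟨⟨e,t⟩,⟨e,t⟩⟩,⟨⟨t,t⟩,⟨t,t⟩⟩⟩ as argument, giving e.
gex : t — plex needs ⟨⟨e,t⟩,⟨e,t⟩⟩; gex needs nothing (atomic); neither fits.
crax : ⟨t,e⟩ — plex needs ⟨⟨e,t⟩,⟨e,t⟩⟩; crax needs t; neither fits.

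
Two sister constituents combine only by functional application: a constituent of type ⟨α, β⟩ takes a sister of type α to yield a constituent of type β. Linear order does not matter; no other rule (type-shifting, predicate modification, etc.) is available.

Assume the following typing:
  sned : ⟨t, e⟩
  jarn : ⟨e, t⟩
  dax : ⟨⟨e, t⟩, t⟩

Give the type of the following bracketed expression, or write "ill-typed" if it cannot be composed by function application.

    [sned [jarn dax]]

e

[jarn dax] — dax of type ⟨⟨e, t⟩, t⟩ combines with jarn of type ⟨e, t⟩: type t.
[sned [jarn dax]] — sned of type ⟨t, e⟩ combines with [jarn dax] of type t: type e.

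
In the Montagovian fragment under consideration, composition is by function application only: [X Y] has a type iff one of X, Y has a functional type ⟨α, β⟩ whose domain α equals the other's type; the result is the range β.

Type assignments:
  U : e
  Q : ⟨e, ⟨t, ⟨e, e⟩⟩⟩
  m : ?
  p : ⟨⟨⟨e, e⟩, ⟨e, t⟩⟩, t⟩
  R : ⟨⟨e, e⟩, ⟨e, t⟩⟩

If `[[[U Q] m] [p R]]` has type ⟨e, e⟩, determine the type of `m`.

⟨⟨t, ⟨e, e⟩⟩, ⟨t, ⟨e, e⟩⟩⟩

[[[U Q] m] [p R]] is required to be ⟨e, e⟩. [p R] : t cannot yield ⟨e, e⟩ as functor, so [[U Q] m] : ⟨t, ⟨e, e⟩⟩.
[[U Q] m] is required to be ⟨t, ⟨e, e⟩⟩. [U Q] : ⟨t, ⟨e, e⟩⟩ cannot yield ⟨t, ⟨e, e⟩⟩ as functor, so m : ⟨⟨t, ⟨e, e⟩⟩, ⟨t, ⟨e, e⟩⟩⟩.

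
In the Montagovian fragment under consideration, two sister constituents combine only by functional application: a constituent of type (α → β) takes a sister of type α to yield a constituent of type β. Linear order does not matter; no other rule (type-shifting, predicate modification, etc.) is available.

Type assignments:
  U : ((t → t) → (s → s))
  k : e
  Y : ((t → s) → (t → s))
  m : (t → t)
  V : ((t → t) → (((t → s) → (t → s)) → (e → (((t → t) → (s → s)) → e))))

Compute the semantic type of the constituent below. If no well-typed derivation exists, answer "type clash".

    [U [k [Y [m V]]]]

[m V]: functor V : ((t → t) → (((t → s) → (t → s)) → (e → (((t → t) → (s → s)) → e)))), argument m : (t → t); result (((t → s) → (t → s)) → (e → (((t → t) → (s → s)) → e))).
[Y [m V]]: functor [m V] : (((t → s) → (t → s)) → (e → (((t → t) → (s → s)) → e))), argument Y : ((t → s) → (t → s)); result (e → (((t → t) → (s → s)) → e)).
[k [Y [m V]]]: functor [Y [m V]] : (e → (((t → t) → (s → s)) → e)), argument k : e; result (((t → t) → (s → s)) → e).
[U [k [Y [m V]]]]: functor [k [Y [m V]]] : (((t → t) → (s → s)) → e), argument U : ((t → t) → (s → s)); result e.

e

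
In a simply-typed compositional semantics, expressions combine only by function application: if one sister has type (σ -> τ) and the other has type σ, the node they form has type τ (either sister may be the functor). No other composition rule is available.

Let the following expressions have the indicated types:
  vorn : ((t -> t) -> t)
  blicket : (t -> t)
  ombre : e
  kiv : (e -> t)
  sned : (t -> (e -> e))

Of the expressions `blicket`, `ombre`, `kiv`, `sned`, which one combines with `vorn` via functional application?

blicket

blicket — combines: vorn : ((t -> t) -> t) takes blicket : (t -> t) as argument, giving t.
ombre : e — does not combine with vorn.
kiv : (e -> t) — does not combine with vorn.
sned : (t -> (e -> e)) — does not combine with vorn.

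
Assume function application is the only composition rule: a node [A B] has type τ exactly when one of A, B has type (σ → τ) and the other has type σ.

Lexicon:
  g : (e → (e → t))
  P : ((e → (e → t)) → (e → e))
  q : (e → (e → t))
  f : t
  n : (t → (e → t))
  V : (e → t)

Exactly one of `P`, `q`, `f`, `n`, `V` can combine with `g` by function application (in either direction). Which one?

P — combines: P : ((e → (e → t)) → (e → e)) takes g : (e → (e → t)) as argument, giving (e → e).
q : (e → (e → t)) — does not combine with g.
f : t — does not combine with g.
n : (t → (e → t)) — does not combine with g.
V : (e → t) — does not combine with g.

P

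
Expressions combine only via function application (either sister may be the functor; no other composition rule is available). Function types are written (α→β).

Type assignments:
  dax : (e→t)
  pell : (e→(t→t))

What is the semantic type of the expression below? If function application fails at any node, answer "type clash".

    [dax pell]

type clash

[dax pell]: (e→t) and (e→(t→t)) cannot combine by function application — type clash.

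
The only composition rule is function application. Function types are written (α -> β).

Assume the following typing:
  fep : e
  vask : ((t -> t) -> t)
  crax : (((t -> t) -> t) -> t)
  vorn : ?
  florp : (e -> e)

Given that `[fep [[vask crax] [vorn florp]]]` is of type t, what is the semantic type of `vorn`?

For [fep [[vask crax] [vorn florp]]] to have type t with fep of type e, [[vask crax] [vorn florp]] must be the function: [[vask crax] [vorn florp]] : (e -> t).
For [[vask crax] [vorn florp]] to have type (e -> t) with [vask crax] of type t, [vorn florp] must be the function: [vorn florp] : (t -> (e -> t)).
For [vorn florp] to have type (t -> (e -> t)) with florp of type (e -> e), vorn must be the function: vorn : ((e -> e) -> (t -> (e -> t))).

((e -> e) -> (t -> (e -> t)))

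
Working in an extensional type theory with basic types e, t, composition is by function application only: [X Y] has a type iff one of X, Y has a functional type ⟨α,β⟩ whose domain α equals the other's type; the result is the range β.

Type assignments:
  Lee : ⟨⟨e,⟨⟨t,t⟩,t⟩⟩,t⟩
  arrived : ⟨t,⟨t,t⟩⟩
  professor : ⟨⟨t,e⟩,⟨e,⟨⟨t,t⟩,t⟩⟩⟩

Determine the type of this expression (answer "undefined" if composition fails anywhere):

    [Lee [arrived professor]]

[arrived professor]: ⟨t,⟨t,t⟩⟩ and ⟨⟨t,e⟩,⟨e,⟨⟨t,t⟩,t⟩⟩⟩ cannot combine by function application — type clash.

undefined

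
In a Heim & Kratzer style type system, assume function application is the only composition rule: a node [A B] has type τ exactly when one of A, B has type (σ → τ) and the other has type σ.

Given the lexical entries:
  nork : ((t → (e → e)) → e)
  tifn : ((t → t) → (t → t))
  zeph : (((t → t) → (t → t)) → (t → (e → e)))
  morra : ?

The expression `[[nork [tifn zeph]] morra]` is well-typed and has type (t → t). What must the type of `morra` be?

(e → (t → t))

For [[nork [tifn zeph]] morra] to have type (t → t) with [nork [tifn zeph]] of type e, morra must be the function: morra : (e → (t → t)).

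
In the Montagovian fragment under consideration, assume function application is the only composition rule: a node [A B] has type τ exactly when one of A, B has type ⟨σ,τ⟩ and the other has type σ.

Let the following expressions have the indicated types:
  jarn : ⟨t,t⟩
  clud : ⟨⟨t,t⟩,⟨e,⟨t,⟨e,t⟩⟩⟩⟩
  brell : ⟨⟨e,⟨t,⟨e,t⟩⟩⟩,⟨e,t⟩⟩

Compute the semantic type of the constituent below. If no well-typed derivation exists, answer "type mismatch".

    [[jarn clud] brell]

⟨e,t⟩

[jarn clud]: clud is ⟨⟨t,t⟩,⟨e,⟨t,⟨e,t⟩⟩⟩⟩, jarn is ⟨t,t⟩; result ⟨e,⟨t,⟨e,t⟩⟩⟩.
[[jarn clud] brell]: brell is ⟨⟨e,⟨t,⟨e,t⟩⟩⟩,⟨e,t⟩⟩, [jarn clud] is ⟨e,⟨t,⟨e,t⟩⟩⟩; result ⟨e,t⟩.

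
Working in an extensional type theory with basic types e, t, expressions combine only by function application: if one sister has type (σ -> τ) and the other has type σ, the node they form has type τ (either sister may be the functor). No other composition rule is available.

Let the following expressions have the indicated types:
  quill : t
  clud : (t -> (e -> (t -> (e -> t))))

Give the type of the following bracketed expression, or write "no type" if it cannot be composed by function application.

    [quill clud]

At [quill clud], clud : (t -> (e -> (t -> (e -> t)))) takes quill : t, giving (e -> (t -> (e -> t))).

(e -> (t -> (e -> t)))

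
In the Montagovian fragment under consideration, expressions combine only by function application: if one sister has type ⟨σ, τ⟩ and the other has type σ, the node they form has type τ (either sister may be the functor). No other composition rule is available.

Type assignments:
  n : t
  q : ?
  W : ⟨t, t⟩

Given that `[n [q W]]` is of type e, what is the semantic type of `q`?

At [n [q W]] (required: e): n is t, which is not a function with range e; hence [q W] is the functor — type ⟨t, e⟩.
At [q W] (required: ⟨t, e⟩): W is ⟨t, t⟩, which is not a function with range ⟨t, e⟩; hence q is the functor — type ⟨⟨t, t⟩, ⟨t, e⟩⟩.

⟨⟨t, t⟩, ⟨t, e⟩⟩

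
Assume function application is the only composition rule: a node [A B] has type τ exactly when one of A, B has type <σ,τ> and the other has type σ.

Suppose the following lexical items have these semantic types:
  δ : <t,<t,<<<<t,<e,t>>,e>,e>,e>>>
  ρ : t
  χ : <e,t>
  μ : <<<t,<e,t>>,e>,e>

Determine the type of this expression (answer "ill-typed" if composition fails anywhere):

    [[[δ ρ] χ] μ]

ill-typed

At [δ ρ], δ : <t,<t,<<<<t,<e,t>>,e>,e>,e>>> takes ρ : t, giving <t,<<<<t,<e,t>>,e>,e>,e>>.
At [[δ ρ] χ]: neither <t,<<<<t,<e,t>>,e>,e>,e>> nor <e,t> can take the other as argument; the node is ill-typed.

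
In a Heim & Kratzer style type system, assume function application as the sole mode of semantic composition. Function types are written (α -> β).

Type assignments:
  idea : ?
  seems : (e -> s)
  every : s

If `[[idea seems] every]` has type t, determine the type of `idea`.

((e -> s) -> (s -> t))

[[idea seems] every] is required to be t. every : s cannot yield t as functor, so [idea seems] : (s -> t).
[idea seems] is required to be (s -> t). seems : (e -> s) cannot yield (s -> t) as functor, so idea : ((e -> s) -> (s -> t)).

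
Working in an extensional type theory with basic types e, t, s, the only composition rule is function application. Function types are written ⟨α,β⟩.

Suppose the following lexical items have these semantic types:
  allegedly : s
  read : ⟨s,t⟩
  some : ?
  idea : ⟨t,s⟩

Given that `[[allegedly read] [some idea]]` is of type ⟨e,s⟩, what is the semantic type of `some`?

For [[allegedly read] [some idea]] to have type ⟨e,s⟩ with [allegedly read] of type t, [some idea] must be the function: [some idea] : ⟨t,⟨e,s⟩⟩.
For [some idea] to have type ⟨t,⟨e,s⟩⟩ with idea of type ⟨t,s⟩, some must be the function: some : ⟨⟨t,s⟩,⟨t,⟨e,s⟩⟩⟩.

⟨⟨t,s⟩,⟨t,⟨e,s⟩⟩⟩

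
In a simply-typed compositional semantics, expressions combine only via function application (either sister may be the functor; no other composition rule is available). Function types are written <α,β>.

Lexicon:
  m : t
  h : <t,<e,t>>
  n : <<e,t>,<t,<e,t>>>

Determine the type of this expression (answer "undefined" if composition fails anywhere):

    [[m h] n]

<t,<e,t>>

At [m h], h : <t,<e,t>> takes m : t, giving <e,t>.
At [[m h] n], n : <<e,t>,<t,<e,t>>> takes [m h] : <e,t>, giving <t,<e,t>>.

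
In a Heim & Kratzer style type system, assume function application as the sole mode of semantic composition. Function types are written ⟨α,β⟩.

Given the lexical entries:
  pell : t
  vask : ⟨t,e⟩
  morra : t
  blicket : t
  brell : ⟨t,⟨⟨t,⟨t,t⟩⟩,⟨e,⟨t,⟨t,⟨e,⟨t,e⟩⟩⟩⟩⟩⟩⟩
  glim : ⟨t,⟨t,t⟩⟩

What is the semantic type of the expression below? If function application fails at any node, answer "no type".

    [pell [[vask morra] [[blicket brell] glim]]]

⟨t,⟨e,⟨t,e⟩⟩⟩

[vask morra] — vask of type ⟨t,e⟩ combines with morra of type t: type e.
[blicket brell] — brell of type ⟨t,⟨⟨t,⟨t,t⟩⟩,⟨e,⟨t,⟨t,⟨e,⟨t,e⟩⟩⟩⟩⟩⟩⟩ combines with blicket of type t: type ⟨⟨t,⟨t,t⟩⟩,⟨e,⟨t,⟨t,⟨e,⟨t,e⟩⟩⟩⟩⟩⟩.
[[blicket brell] glim] — [blicket brell] of type ⟨⟨t,⟨t,t⟩⟩,⟨e,⟨t,⟨t,⟨e,⟨t,e⟩⟩⟩⟩⟩⟩ combines with glim of type ⟨t,⟨t,t⟩⟩: type ⟨e,⟨t,⟨t,⟨e,⟨t,e⟩⟩⟩⟩⟩.
[[vask morra] [[blicket brell] glim]] — [[blicket brell] glim] of type ⟨e,⟨t,⟨t,⟨e,⟨t,e⟩⟩⟩⟩⟩ combines with [vask morra] of type e: type ⟨t,⟨t,⟨e,⟨t,e⟩⟩⟩⟩.
[pell [[vask morra] [[blicket brell] glim]]] — [[vask morra] [[blicket brell] glim]] of type ⟨t,⟨t,⟨e,⟨t,e⟩⟩⟩⟩ combines with pell of type t: type ⟨t,⟨e,⟨t,e⟩⟩⟩.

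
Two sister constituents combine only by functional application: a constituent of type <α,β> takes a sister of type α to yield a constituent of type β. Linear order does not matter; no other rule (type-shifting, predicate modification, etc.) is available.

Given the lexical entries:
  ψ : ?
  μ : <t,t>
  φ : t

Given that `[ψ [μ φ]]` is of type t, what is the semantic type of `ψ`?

<t,t>

[ψ [μ φ]] must have type t. The sister [μ φ] has type t; that is not a function onto t, so ψ must be the functor, of type <t,t>.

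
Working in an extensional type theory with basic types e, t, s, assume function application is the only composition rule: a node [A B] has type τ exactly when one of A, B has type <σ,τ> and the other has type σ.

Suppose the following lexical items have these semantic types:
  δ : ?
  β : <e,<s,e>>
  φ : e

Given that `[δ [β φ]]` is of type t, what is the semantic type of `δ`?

[δ [β φ]] must have type t. The sister [β φ] has type <s,e>; that is not a function onto t, so δ must be the functor, of type <<s,e>,t>.

<<s,e>,t>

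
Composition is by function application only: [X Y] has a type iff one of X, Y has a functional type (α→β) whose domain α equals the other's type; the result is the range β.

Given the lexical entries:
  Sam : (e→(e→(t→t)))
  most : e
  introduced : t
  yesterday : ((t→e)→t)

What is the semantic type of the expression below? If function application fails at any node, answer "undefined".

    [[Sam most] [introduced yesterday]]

[Sam most]: (e→(e→(t→t))) applied to e yields (e→(t→t)).
[introduced yesterday]: t with ((t→e)→t) — neither is a function whose domain matches the other; composition fails here.

undefined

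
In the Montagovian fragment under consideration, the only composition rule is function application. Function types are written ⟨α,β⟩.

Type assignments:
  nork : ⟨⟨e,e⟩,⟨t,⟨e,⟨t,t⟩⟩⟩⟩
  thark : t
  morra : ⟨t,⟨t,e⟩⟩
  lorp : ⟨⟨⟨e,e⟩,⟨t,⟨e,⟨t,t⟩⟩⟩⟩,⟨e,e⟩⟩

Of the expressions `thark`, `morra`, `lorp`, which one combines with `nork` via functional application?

thark : t — does not combine with nork.
morra : ⟨t,⟨t,e⟩⟩ — does not combine with nork.
lorp — combines: lorp : ⟨⟨⟨e,e⟩,⟨t,⟨e,⟨t,t⟩⟩⟩⟩,⟨e,e⟩⟩ takes nork : ⟨⟨e,e⟩,⟨t,⟨e,⟨t,t⟩⟩⟩⟩ as argument, giving ⟨e,e⟩.

lorp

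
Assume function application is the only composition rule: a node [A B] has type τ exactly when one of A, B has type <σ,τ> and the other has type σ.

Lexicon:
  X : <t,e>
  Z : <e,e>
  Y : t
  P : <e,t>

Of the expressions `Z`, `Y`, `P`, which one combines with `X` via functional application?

Y

Z : <e,e> — does not combine with X.
Y — combines: X : <t,e> takes Y : t as argument, giving e.
P : <e,t> — does not combine with X.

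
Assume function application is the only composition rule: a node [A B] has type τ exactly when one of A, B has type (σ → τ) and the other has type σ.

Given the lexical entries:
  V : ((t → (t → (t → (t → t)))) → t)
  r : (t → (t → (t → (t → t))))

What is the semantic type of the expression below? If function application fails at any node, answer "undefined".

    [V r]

[V r]: V is ((t → (t → (t → (t → t)))) → t), r is (t → (t → (t → (t → t)))); result t.

t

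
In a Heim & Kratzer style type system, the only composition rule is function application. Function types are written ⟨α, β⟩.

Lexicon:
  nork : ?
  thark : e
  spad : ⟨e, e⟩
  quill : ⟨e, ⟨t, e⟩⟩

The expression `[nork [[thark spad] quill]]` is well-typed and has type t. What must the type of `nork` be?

At [nork [[thark spad] quill]] (required: t): [[thark spad] quill] is ⟨t, e⟩, which is not a function with range t; hence nork is the functor — type ⟨⟨t, e⟩, t⟩.

⟨⟨t, e⟩, t⟩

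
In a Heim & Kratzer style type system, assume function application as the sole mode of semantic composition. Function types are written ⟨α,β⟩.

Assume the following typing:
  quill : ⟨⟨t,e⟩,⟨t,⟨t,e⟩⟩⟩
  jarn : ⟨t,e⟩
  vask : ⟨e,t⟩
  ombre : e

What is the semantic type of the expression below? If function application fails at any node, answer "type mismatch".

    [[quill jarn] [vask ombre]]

⟨t,e⟩

[quill jarn]: ⟨⟨t,e⟩,⟨t,⟨t,e⟩⟩⟩ applied to ⟨t,e⟩ yields ⟨t,⟨t,e⟩⟩.
[vask ombre]: ⟨e,t⟩ applied to e yields t.
[[quill jarn] [vask ombre]]: ⟨t,⟨t,e⟩⟩ applied to t yields ⟨t,e⟩.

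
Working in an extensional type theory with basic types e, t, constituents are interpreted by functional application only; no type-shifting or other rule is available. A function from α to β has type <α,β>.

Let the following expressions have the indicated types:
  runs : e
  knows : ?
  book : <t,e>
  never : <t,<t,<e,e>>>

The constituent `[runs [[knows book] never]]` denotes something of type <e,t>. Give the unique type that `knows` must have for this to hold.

[runs [[knows book] never]] is required to be <e,t>. runs : e cannot yield <e,t> as functor, so [[knows book] never] : <e,<e,t>>.
[[knows book] never] is required to be <e,<e,t>>. never : <t,<t,<e,e>>> cannot yield <e,<e,t>> as functor, so [knows book] : <<t,<t,<e,e>>>,<e,<e,t>>>.
[knows book] is required to be <<t,<t,<e,e>>>,<e,<e,t>>>. book : <t,e> cannot yield <<t,<t,<e,e>>>,<e,<e,t>>> as functor, so knows : <<t,e>,<<t,<t,<e,e>>>,<e,<e,t>>>>.

<<t,e>,<<t,<t,<e,e>>>,<e,<e,t>>>>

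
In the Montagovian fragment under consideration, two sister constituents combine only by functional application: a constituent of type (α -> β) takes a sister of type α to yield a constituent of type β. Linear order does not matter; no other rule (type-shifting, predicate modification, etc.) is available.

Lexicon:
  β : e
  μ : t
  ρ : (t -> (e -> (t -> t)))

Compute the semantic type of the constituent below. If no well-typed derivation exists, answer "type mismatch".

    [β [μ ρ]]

(t -> t)

[μ ρ] — ρ of type (t -> (e -> (t -> t))) combines with μ of type t: type (e -> (t -> t)).
[β [μ ρ]] — [μ ρ] of type (e -> (t -> t)) combines with β of type e: type (t -> t).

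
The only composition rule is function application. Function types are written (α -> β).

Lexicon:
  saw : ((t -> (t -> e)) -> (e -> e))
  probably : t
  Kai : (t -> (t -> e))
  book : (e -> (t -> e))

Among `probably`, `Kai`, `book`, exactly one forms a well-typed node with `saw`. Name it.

probably : t — neither side's domain matches the other.
Kai — combines: saw : ((t -> (t -> e)) -> (e -> e)) takes Kai : (t -> (t -> e)) as argument, giving (e -> e).
book : (e -> (t -> e)) — neither side's domain matches the other.

Kai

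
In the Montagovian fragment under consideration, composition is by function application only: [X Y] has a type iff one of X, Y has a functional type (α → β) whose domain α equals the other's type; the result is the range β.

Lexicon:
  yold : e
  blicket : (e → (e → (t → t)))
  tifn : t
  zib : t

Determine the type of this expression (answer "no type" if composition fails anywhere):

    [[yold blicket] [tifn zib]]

no type

[yold blicket]: functor blicket : (e → (e → (t → t))), argument yold : e; result (e → (t → t)).
At [tifn zib]: neither t nor t can take the other as argument; the node is ill-typed.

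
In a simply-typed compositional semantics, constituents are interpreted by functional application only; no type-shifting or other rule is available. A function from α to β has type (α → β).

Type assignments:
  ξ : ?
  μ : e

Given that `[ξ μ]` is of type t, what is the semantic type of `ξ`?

(e → t)

[ξ μ] is required to be t. μ : e cannot yield t as functor, so ξ : (e → t).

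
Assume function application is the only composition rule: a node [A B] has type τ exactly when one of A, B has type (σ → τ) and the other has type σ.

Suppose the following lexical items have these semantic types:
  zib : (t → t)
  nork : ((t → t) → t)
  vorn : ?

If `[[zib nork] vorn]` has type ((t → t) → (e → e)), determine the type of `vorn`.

(t → ((t → t) → (e → e)))

For [[zib nork] vorn] to have type ((t → t) → (e → e)) with [zib nork] of type t, vorn must be the function: vorn : (t → ((t → t) → (e → e))).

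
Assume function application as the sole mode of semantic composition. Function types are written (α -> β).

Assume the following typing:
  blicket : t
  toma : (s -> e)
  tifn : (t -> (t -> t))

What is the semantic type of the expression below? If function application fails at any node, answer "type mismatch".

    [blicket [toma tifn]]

type mismatch

At [toma tifn]: neither (s -> e) nor (t -> (t -> t)) can take the other as argument; the node is ill-typed.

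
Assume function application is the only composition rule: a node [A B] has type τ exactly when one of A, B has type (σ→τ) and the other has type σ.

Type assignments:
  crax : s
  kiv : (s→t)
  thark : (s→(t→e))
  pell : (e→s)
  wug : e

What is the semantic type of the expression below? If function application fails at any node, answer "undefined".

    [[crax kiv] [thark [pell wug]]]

e

[crax kiv] — kiv of type (s→t) combines with crax of type s: type t.
[pell wug] — pell of type (e→s) combines with wug of type e: type s.
[thark [pell wug]] — thark of type (s→(t→e)) combines with [pell wug] of type s: type (t→e).
[[crax kiv] [thark [pell wug]]] — [thark [pell wug]] of type (t→e) combines with [crax kiv] of type t: type e.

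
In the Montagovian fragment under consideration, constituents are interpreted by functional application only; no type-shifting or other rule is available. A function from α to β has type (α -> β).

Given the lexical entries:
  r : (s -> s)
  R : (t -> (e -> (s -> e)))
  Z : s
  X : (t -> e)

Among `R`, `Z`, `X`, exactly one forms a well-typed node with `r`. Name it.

Z

R : (t -> (e -> (s -> e))) — r needs s; R needs t; neither fits.
Z — combines: r : (s -> s) takes Z : s as argument, giving s.
X : (t -> e) — r needs s; X needs t; neither fits.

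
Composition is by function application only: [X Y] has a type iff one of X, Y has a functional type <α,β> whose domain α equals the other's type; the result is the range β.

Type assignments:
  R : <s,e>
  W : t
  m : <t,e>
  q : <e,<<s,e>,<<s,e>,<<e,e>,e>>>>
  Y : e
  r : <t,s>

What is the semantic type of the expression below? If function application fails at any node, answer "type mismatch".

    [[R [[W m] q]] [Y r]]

type mismatch

At [W m], m : <t,e> takes W : t, giving e.
At [[W m] q], q : <e,<<s,e>,<<s,e>,<<e,e>,e>>>> takes [W m] : e, giving <<s,e>,<<s,e>,<<e,e>,e>>>.
At [R [[W m] q]], [[W m] q] : <<s,e>,<<s,e>,<<e,e>,e>>> takes R : <s,e>, giving <<s,e>,<<e,e>,e>>.
[Y r]: e with <t,s> — neither is a function whose domain matches the other; composition fails here.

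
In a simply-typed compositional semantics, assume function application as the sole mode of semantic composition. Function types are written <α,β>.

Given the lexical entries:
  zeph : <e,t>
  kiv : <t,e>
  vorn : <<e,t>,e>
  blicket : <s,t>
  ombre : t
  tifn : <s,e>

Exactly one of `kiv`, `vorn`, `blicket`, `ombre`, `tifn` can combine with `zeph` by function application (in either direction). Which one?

vorn

kiv : <t,e> — does not combine with zeph.
vorn — combines: vorn : <<e,t>,e> takes zeph : <e,t> as argument, giving e.
blicket : <s,t> — does not combine with zeph.
ombre : t — does not combine with zeph.
tifn : <s,e> — does not combine with zeph.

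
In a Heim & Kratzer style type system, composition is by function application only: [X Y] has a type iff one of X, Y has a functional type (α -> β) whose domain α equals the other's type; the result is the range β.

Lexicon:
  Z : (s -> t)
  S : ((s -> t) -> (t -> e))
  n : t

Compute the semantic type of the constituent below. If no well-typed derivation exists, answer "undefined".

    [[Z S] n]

[Z S]: functor S : ((s -> t) -> (t -> e)), argument Z : (s -> t); result (t -> e).
[[Z S] n]: functor [Z S] : (t -> e), argument n : t; result e.

e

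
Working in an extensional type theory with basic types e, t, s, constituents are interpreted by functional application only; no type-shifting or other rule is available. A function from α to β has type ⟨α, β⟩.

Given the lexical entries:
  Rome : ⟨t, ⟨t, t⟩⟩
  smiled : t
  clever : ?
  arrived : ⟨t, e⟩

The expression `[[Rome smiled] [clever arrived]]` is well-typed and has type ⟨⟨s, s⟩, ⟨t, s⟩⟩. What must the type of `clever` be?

[[Rome smiled] [clever arrived]] must have type ⟨⟨s, s⟩, ⟨t, s⟩⟩. The sister [Rome smiled] has type ⟨t, t⟩; that is not a function onto ⟨⟨s, s⟩, ⟨t, s⟩⟩, so [clever arrived] must be the functor, of type ⟨⟨t, t⟩, ⟨⟨s, s⟩, ⟨t, s⟩⟩⟩.
[clever arrived] must have type ⟨⟨t, t⟩, ⟨⟨s, s⟩, ⟨t, s⟩⟩⟩. The sister arrived has type ⟨t, e⟩; that is not a function onto ⟨⟨t, t⟩, ⟨⟨s, s⟩, ⟨t, s⟩⟩⟩, so clever must be the functor, of type ⟨⟨t, e⟩, ⟨⟨t, t⟩, ⟨⟨s, s⟩, ⟨t, s⟩⟩⟩⟩.

⟨⟨t, e⟩, ⟨⟨t, t⟩, ⟨⟨s, s⟩, ⟨t, s⟩⟩⟩⟩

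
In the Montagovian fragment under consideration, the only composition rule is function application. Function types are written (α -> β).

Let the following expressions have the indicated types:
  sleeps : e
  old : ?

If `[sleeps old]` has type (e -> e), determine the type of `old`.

[sleeps old] is required to be (e -> e). sleeps : e cannot yield (e -> e) as functor, so old : (e -> (e -> e)).

(e -> (e -> e))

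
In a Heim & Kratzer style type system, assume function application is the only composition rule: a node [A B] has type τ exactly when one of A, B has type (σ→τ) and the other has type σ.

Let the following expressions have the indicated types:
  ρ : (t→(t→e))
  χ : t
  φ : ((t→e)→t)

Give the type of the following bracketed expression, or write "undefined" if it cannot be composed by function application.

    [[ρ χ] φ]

[ρ χ]: ρ is (t→(t→e)), χ is t; result (t→e).
[[ρ χ] φ]: φ is ((t→e)→t), [ρ χ] is (t→e); result t.

t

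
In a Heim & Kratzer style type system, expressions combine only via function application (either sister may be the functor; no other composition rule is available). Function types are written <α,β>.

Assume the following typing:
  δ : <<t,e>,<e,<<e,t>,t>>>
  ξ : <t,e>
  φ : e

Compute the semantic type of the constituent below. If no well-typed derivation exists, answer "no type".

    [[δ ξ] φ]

<<e,t>,t>

At [δ ξ], δ : <<t,e>,<e,<<e,t>,t>>> takes ξ : <t,e>, giving <e,<<e,t>,t>>.
At [[δ ξ] φ], [δ ξ] : <e,<<e,t>,t>> takes φ : e, giving <<e,t>,t>.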